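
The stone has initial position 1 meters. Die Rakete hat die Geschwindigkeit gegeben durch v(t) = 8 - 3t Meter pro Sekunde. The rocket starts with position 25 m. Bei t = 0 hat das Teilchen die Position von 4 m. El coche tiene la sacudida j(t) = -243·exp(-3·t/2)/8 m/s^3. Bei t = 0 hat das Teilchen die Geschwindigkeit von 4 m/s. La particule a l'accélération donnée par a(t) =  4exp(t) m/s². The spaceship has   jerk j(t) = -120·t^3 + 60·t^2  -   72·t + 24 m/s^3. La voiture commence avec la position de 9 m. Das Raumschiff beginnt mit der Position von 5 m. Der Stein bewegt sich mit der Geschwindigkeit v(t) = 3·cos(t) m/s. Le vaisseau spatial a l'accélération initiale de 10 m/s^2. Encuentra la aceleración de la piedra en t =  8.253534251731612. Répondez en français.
En partant de la vitesse v(t) = 3·cos(t), nous prenons 1 dérivée. La dérivée de la vitesse donne l'accélération: a(t) = -3·sin(t). De l'équation de l'accélération a(t) = -3·sin(t), nous substituons t = 8.253534251731612 pour obtenir a = -2.76370536201868.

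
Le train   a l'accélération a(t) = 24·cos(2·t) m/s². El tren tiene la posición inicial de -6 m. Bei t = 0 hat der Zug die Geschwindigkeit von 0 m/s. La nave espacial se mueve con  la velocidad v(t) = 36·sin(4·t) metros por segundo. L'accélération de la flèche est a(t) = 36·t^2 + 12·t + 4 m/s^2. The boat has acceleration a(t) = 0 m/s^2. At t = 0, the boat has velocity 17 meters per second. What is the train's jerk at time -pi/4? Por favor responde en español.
Para resolver esto, necesitamos tomar 1 derivada de nuestra ecuación de la aceleración a(t) = 24·cos(2·t). Derivando la aceleración, obtenemos la sacudida: j(t) = -48·sin(2·t). Tenemos la sacudida j(t) = -48·sin(2·t). Sustituyendo t = -pi/4: j(-pi/4) = 48.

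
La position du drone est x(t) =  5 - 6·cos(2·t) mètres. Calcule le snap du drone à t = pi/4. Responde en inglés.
Starting from position x(t) = 5 - 6·cos(2·t), we take 4 derivatives. The derivative of position gives velocity: v(t) = 12·sin(2·t). Differentiating velocity, we get acceleration: a(t) = 24·cos(2·t). The derivative of acceleration gives jerk: j(t) = -48·sin(2·t). The derivative of jerk gives snap: s(t) = -96·cos(2·t). Using s(t) = -96·cos(2·t) and substituting t = pi/4, we find s = 0.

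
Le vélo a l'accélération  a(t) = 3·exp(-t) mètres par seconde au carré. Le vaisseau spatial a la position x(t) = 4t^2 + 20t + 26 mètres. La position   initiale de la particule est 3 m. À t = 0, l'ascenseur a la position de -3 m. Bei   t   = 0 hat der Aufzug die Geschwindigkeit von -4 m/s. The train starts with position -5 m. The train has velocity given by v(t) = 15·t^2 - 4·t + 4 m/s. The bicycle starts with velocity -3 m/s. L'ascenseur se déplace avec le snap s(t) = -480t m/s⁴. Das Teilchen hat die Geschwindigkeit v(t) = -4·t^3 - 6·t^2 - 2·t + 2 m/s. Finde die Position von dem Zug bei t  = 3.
Wir müssen das Integral unserer Gleichung für die Geschwindigkeit v(t) = 15·t^2 - 4·t + 4 1-mal finden. Mit ∫v(t)dt und Anwendung von x(0) = -5, finden wir x(t) = 5·t^3 - 2·t^2 + 4·t - 5. Aus der Gleichung für die Position x(t) = 5·t^3 - 2·t^2 + 4·t - 5, setzen wir t = 3 ein und erhalten x = 124.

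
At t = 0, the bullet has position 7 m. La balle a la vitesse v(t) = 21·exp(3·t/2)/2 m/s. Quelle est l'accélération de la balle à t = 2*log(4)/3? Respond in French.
Nous devons dériver notre équation de la vitesse v(t) = 21·exp(3·t/2)/2 1 fois. En dérivant la vitesse, nous obtenons l'accélération: a(t) = 63·exp(3·t/2)/4. En utilisant a(t) = 63·exp(3·t/2)/4 et en substituant t = 2*log(4)/3, nous trouvons a = 63.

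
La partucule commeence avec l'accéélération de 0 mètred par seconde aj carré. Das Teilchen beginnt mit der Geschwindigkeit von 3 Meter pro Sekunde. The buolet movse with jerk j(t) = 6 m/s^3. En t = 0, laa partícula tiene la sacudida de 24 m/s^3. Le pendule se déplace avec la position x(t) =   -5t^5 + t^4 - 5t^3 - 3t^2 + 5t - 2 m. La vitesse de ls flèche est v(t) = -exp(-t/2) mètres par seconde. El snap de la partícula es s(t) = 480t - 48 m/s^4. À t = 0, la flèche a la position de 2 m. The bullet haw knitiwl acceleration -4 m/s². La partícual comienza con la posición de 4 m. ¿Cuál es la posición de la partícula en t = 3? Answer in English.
Starting from snap s(t) = 480·t - 48, we take 4 integrals. The antiderivative of snap is jerk. Using j(0) = 24, we get j(t) = 240·t^2 - 48·t + 24. The integral of jerk, with a(0) = 0, gives acceleration: a(t) = 8·t·(10·t^2 - 3·t + 3). Integrating acceleration and using the initial condition v(0) = 3, we get v(t) = 20·t^4 - 8·t^3 + 12·t^2 + 3. The integral of velocity is position. Using x(0) = 4, we get x(t) = 4·t^5 - 2·t^4 + 4·t^3 + 3·t + 4. We have position x(t) = 4·t^5 - 2·t^4 + 4·t^3 + 3·t + 4. Substituting t = 3: x(3) = 931.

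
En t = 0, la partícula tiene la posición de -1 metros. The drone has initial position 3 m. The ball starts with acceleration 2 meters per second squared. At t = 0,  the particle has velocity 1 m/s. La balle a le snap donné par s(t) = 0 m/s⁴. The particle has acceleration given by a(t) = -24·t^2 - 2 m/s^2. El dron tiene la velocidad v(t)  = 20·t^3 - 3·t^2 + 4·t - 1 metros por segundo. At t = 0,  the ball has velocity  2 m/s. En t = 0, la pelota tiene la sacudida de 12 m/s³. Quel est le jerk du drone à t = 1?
Nous devons dériver notre équation de la vitesse v(t) = 20·t^3 - 3·t^2 + 4·t - 1 2 fois. En dérivant la vitesse, nous obtenons l'accélération: a(t) = 60·t^2 - 6·t + 4. En dérivant l'accélération, nous obtenons le jerk: j(t) = 120·t - 6. En utilisant j(t) = 120·t - 6 et en substituant t = 1, nous trouvons j = 114.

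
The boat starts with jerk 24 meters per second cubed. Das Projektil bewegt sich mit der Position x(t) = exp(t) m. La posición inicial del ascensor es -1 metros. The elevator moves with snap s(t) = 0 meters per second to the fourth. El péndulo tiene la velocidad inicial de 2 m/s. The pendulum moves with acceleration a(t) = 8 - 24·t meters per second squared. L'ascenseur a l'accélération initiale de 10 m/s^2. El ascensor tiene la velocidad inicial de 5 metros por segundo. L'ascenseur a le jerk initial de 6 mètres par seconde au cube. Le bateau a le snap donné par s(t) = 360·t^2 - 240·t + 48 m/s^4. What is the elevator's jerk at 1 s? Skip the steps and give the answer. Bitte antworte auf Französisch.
j(1) = 6.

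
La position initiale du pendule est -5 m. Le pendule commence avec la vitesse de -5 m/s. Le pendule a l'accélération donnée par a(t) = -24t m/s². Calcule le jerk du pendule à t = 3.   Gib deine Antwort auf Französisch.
En partant de l'accélération a(t) = -24·t, nous prenons 1 dérivée. En dérivant l'accélération, nous obtenons le jerk: j(t) = -24. Nous avons le jerk j(t) = -24. En substituant t = 3: j(3) = -24.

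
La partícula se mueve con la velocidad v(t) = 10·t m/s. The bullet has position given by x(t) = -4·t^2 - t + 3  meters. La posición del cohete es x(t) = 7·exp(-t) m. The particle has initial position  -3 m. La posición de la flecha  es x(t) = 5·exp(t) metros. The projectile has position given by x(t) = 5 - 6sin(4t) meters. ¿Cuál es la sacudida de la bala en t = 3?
Para resolver esto, necesitamos tomar 3 derivadas de nuestra ecuación de la posición x(t) = -4·t^2 - t + 3. La derivada de la posición da la velocidad: v(t) = -8·t - 1. Tomando d/dt de v(t), encontramos a(t) = -8. La derivada de la aceleración da la sacudida: j(t) = 0. Tenemos la sacudida j(t) = 0. Sustituyendo t = 3: j(3) = 0.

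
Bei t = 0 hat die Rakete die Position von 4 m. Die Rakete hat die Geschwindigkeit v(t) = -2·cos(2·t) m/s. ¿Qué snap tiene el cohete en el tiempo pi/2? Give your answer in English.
We must differentiate our velocity equation v(t) = -2·cos(2·t) 3 times. Differentiating velocity, we get acceleration: a(t) = 4·sin(2·t). Taking d/dt of a(t), we find j(t) = 8·cos(2·t). Differentiating jerk, we get snap: s(t) = -16·sin(2·t). We have snap s(t) = -16·sin(2·t). Substituting t = pi/2: s(pi/2) = 0.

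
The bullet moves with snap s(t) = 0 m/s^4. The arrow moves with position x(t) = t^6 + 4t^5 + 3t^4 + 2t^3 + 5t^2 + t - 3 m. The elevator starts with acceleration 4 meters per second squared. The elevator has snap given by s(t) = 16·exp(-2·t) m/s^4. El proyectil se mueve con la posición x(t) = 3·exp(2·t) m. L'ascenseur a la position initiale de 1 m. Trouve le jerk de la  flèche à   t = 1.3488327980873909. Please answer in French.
Pour résoudre ceci, nous devons prendre 3 dérivées de notre équation de la position x(t) = t^6 + 4·t^5 + 3·t^4 + 2·t^3 + 5·t^2 + t - 3. La dérivée de la position donne la vitesse: v(t) = 6·t^5 + 20·t^4 + 12·t^3 + 6·t^2 + 10·t + 1. La dérivée de la vitesse donne l'accélération: a(t) = 30·t^4 + 80·t^3 + 36·t^2 + 12·t + 10. En dérivant l'accélération, nous obtenons le jerk: j(t) = 120·t^3 + 240·t^2 + 72·t + 12. De l'équation du jerk j(t) = 120·t^3 + 240·t^2 + 72·t + 12, nous substituons t = 1.3488327980873909 pour obtenir j = 840.239802330822.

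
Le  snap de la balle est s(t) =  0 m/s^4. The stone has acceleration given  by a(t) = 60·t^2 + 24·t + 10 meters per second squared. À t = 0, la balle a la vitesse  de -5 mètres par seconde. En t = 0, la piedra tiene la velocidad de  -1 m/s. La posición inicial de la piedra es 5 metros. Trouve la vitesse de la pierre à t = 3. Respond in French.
Pour résoudre ceci, nous devons prendre 1 intégrale de notre équation de l'accélération a(t) = 60·t^2 + 24·t + 10. L'intégrale de l'accélération est la vitesse. En utilisant v(0) = -1, nous obtenons v(t) = 20·t^3 + 12·t^2 + 10·t - 1. Nous avons la vitesse v(t) = 20·t^3 + 12·t^2 + 10·t - 1. En substituant t = 3: v(3) = 677.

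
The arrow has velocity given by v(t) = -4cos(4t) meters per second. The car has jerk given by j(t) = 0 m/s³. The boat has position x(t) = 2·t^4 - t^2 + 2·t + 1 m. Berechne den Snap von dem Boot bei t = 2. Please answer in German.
Um dies zu lösen, müssen wir 4 Ableitungen unserer Gleichung für die Position x(t) = 2·t^4 - t^2 + 2·t + 1 nehmen. Mit d/dt von x(t) finden wir v(t) = 8·t^3 - 2·t + 2. Mit d/dt von v(t) finden wir a(t) = 24·t^2 - 2. Durch Ableiten von der Beschleunigung erhalten wir den Ruck: j(t) = 48·t. Durch Ableiten von dem Ruck erhalten wir den Snap: s(t) = 48. Wir haben den Snap s(t) = 48. Durch Einsetzen von t = 2: s(2) = 48.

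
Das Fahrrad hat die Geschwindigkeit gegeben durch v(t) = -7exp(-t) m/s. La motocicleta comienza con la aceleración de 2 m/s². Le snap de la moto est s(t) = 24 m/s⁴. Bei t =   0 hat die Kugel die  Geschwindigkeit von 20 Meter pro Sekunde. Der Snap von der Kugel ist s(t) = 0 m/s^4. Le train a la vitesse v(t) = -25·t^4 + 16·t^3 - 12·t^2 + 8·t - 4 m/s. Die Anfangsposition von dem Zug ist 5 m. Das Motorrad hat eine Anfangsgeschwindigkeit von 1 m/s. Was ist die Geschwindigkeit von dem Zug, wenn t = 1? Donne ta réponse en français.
De l'équation de la vitesse v(t) = -25·t^4 + 16·t^3 - 12·t^2 + 8·t - 4, nous substituons t = 1 pour obtenir v = -17.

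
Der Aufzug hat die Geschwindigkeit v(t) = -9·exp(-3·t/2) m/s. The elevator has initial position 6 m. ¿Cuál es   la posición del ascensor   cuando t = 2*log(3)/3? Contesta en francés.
En partant de la vitesse v(t) = -9·exp(-3·t/2), nous prenons 1 intégrale. En prenant ∫v(t)dt et en appliquant x(0) = 6, nous trouvons x(t) = 6·exp(-3·t/2). En utilisant x(t) = 6·exp(-3·t/2) et en substituant t = 2*log(3)/3, nous trouvons x = 2.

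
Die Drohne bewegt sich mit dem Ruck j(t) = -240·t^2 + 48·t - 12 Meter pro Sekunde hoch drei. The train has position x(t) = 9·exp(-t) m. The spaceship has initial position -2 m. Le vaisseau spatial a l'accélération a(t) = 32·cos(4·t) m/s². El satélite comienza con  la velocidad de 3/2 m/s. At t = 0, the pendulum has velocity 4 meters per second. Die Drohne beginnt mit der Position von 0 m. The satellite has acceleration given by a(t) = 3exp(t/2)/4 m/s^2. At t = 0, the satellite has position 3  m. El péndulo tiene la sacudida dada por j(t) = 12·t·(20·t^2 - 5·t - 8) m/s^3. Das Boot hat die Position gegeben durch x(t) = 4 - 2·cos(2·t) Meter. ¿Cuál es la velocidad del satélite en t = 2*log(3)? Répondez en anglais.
To find the answer, we compute 1 antiderivative of a(t) = 3·exp(t/2)/4. Taking ∫a(t)dt and applying v(0) = 3/2, we find v(t) = 3·exp(t/2)/2. We have velocity v(t) = 3·exp(t/2)/2. Substituting t = 2*log(3): v(2*log(3)) = 9/2.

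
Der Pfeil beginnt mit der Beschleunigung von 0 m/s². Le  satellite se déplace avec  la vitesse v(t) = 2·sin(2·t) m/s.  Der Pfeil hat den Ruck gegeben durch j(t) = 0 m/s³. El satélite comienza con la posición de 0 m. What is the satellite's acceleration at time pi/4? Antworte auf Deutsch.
Um dies zu lösen, müssen wir 1 Ableitung unserer Gleichung für die Geschwindigkeit v(t) = 2·sin(2·t) nehmen. Mit d/dt von v(t) finden wir a(t) = 4·cos(2·t). Mit a(t) = 4·cos(2·t) und Einsetzen von t = pi/4, finden wir a = 0.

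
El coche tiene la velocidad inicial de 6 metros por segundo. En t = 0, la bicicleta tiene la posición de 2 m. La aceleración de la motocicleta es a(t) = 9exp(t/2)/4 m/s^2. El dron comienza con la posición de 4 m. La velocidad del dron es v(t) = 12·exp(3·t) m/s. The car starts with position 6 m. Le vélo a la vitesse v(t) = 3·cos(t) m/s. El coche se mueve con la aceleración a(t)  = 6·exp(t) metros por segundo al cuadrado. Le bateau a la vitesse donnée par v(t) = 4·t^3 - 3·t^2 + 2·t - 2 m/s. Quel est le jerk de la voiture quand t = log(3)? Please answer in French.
En partant de l'accélération a(t) = 6·exp(t), nous prenons 1 dérivée. En prenant d/dt de a(t), nous trouvons j(t) = 6·exp(t). De l'équation du jerk j(t) = 6·exp(t), nous substituons t = log(3) pour obtenir j = 18.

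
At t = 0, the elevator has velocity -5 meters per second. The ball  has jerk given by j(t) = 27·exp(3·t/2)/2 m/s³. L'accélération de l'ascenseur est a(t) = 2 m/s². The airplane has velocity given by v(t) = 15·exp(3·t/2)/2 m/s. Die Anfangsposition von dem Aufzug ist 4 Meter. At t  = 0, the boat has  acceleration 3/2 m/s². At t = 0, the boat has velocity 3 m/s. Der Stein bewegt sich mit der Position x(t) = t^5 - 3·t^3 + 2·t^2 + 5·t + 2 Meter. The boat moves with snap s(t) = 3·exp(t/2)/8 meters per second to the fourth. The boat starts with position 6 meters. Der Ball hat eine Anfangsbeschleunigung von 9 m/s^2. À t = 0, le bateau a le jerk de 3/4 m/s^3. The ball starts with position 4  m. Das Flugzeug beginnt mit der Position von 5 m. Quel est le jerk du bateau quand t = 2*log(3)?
Nous devons intégrer notre équation du snap s(t) = 3·exp(t/2)/8 1 fois. En intégrant le snap et en utilisant la condition initiale j(0) = 3/4, nous obtenons j(t) = 3·exp(t/2)/4. En utilisant j(t) = 3·exp(t/2)/4 et en substituant t = 2*log(3), nous trouvons j = 9/4.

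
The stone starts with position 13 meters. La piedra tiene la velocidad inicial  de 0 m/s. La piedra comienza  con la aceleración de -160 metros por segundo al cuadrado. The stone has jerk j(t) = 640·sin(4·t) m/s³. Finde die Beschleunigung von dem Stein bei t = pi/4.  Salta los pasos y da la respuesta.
a(pi/4) = 160.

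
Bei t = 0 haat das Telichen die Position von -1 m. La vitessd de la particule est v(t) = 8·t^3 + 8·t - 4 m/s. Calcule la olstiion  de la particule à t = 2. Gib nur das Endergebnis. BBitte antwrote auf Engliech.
The position at t = 2 is x = 39.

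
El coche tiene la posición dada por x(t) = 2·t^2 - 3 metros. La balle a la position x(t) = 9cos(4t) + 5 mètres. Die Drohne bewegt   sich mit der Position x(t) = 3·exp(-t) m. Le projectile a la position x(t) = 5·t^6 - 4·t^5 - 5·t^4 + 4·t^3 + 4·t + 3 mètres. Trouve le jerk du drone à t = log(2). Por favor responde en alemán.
Um dies zu lösen, müssen wir 3 Ableitungen unserer Gleichung für die Position x(t) = 3·exp(-t) nehmen. Mit d/dt von x(t) finden wir v(t) = -3·exp(-t). Durch Ableiten von der Geschwindigkeit erhalten wir die Beschleunigung: a(t) = 3·exp(-t). Mit d/dt von a(t) finden wir j(t) = -3·exp(-t). Aus der Gleichung für den Ruck j(t) = -3·exp(-t), setzen wir t = log(2) ein und erhalten j = -3/2.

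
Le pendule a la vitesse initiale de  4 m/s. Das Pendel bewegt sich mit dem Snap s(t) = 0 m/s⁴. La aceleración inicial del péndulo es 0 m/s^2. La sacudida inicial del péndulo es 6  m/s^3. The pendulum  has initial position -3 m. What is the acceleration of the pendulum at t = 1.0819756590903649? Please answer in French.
Nous devons intégrer notre équation du snap s(t) = 0 2 fois. En intégrant le snap et en utilisant la condition initiale j(0) = 6, nous obtenons j(t) = 6. En intégrant le jerk et en utilisant la condition initiale a(0) = 0, nous obtenons a(t) = 6·t. Nous avons l'accélération a(t) = 6·t. En substituant t = 1.0819756590903649: a(1.0819756590903649) = 6.49185395454219.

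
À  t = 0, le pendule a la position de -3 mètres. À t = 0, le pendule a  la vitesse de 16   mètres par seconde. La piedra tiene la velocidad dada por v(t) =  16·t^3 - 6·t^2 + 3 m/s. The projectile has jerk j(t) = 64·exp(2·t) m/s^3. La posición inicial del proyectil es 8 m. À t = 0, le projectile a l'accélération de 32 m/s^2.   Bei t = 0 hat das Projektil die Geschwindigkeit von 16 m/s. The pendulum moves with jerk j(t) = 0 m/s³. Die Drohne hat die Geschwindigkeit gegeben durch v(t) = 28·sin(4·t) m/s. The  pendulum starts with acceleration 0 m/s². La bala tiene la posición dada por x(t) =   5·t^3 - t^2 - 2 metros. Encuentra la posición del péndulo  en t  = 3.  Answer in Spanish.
Para resolver esto, necesitamos tomar 3 integrales de nuestra ecuación de la sacudida j(t) = 0. La integral de la sacudida es la aceleración. Usando a(0) = 0, obtenemos a(t) = 0. La antiderivada de la aceleración, con v(0) = 16, da la velocidad: v(t) = 16. La antiderivada de la velocidad es la posición. Usando x(0) = -3, obtenemos x(t) = 16·t - 3. De la ecuación de la posición x(t) = 16·t - 3, sustituimos t = 3 para obtener x = 45.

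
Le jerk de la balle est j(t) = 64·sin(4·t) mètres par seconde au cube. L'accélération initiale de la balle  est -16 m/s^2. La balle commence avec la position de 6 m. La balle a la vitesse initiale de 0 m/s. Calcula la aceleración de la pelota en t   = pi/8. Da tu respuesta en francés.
Pour résoudre ceci, nous devons prendre 1 intégrale de notre équation du jerk j(t) = 64·sin(4·t). En intégrant le jerk et en utilisant la condition initiale a(0) = -16, nous obtenons a(t) = -16·cos(4·t). De l'équation de l'accélération a(t) = -16·cos(4·t), nous substituons t = pi/8 pour obtenir a = 0.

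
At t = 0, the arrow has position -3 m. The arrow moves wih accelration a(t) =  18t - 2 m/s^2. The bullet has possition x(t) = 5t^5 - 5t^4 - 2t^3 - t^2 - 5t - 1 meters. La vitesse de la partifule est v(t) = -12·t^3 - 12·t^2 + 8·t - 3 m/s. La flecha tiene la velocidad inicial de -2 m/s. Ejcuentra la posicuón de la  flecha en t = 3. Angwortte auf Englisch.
We must find the antiderivative of our acceleration equation a(t) = 18·t - 2 2 times. The antiderivative of acceleration is velocity. Using v(0) = -2, we get v(t) = 9·t^2 - 2·t - 2. Integrating velocity and using the initial condition x(0) = -3, we get x(t) = 3·t^3 - t^2 - 2·t - 3. From the given position equation x(t) = 3·t^3 - t^2 - 2·t - 3, we substitute t = 3 to get x = 63.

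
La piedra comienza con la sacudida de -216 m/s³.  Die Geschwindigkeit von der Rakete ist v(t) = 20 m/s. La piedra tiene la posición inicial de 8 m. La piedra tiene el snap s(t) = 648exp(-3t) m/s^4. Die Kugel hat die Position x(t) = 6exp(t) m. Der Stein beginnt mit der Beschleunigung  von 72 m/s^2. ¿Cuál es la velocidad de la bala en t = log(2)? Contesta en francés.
En partant de la position x(t) = 6·exp(t), nous prenons 1 dérivée. En prenant d/dt de x(t), nous trouvons v(t) = 6·exp(t). De l'équation de la vitesse v(t) = 6·exp(t), nous substituons t = log(2) pour obtenir v = 12.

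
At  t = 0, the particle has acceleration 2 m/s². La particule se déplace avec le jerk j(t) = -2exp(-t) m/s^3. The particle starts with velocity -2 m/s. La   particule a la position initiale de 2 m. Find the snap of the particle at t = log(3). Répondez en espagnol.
Para resolver esto, necesitamos tomar 1 derivada de nuestra ecuación de la sacudida j(t) = -2·exp(-t). La derivada de la sacudida da el snap: s(t) = 2·exp(-t). Usando s(t) = 2·exp(-t) y sustituyendo t = log(3), encontramos s = 2/3.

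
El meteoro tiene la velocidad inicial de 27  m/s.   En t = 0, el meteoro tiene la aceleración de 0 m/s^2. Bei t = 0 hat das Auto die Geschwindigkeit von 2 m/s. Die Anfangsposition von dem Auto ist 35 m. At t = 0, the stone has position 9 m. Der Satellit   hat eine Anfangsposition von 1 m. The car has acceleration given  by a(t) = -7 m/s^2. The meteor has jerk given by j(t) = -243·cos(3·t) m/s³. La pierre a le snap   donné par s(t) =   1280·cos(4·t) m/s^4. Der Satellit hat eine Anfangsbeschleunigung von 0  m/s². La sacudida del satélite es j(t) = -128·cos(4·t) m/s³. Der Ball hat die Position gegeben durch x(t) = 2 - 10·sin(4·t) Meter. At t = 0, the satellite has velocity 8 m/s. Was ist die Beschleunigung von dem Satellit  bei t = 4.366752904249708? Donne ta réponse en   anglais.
To find the answer, we compute 1 antiderivative of j(t) = -128·cos(4·t). Taking ∫j(t)dt and applying a(0) = 0, we find a(t) = -32·sin(4·t). We have acceleration a(t) = -32·sin(4·t). Substituting t = 4.366752904249708: a(4.366752904249708) = 31.4346513879737.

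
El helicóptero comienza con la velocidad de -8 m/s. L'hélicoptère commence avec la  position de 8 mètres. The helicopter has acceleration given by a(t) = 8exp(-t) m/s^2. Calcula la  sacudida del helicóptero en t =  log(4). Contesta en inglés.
We must differentiate our acceleration equation a(t) = 8·exp(-t) 1 time. Differentiating acceleration, we get jerk: j(t) = -8·exp(-t). From the given jerk equation j(t) = -8·exp(-t), we substitute t = log(4) to get j = -2.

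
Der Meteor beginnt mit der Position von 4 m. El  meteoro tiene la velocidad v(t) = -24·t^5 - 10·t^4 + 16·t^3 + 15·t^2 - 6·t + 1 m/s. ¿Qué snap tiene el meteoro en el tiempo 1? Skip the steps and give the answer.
s(1) = -1584.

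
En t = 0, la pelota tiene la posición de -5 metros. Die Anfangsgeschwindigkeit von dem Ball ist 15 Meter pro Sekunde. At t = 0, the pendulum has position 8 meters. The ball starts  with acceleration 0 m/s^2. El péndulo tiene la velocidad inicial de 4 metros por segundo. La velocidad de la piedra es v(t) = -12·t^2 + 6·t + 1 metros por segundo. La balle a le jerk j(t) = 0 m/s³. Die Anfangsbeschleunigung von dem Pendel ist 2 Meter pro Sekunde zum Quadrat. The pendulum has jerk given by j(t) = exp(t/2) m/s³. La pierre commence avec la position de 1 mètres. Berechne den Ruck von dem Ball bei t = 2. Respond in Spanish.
Tenemos la sacudida j(t) = 0. Sustituyendo t = 2: j(2) = 0.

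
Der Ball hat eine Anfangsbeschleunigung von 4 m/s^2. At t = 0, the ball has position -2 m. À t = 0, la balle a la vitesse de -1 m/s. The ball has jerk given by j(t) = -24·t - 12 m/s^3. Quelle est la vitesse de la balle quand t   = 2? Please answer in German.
Wir müssen unsere Gleichung für den Ruck j(t) = -24·t - 12 2-mal integrieren. Das Integral von dem Ruck ist die Beschleunigung. Mit a(0) = 4 erhalten wir a(t) = -12·t^2 - 12·t + 4. Durch Integration von der Beschleunigung und Verwendung der Anfangsbedingung v(0) = -1, erhalten wir v(t) = -4·t^3 - 6·t^2 + 4·t - 1. Mit v(t) = -4·t^3 - 6·t^2 + 4·t - 1 und Einsetzen von t = 2, finden wir v = -49.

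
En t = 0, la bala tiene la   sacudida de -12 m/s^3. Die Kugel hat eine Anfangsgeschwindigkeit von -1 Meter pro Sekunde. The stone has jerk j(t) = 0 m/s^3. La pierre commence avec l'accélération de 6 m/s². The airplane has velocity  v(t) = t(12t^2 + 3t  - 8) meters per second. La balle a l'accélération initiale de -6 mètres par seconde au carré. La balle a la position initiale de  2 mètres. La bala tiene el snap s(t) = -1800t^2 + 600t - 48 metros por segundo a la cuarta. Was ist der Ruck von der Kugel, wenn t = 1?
Wir müssen unsere Gleichung für den Snap s(t) = -1800·t^2 + 600·t - 48 1-mal integrieren. Durch Integration von dem Snap und Verwendung der Anfangsbedingung j(0) = -12, erhalten wir j(t) = -600·t^3 + 300·t^2 - 48·t - 12. Aus der Gleichung für den Ruck j(t) = -600·t^3 + 300·t^2 - 48·t - 12, setzen wir t = 1 ein und erhalten j = -360.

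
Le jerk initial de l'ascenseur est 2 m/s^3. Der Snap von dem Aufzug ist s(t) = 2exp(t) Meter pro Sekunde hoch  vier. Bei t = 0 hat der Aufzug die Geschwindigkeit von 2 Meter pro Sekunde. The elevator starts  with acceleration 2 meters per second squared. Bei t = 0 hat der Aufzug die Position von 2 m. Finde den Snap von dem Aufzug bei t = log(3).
Mit s(t) = 2·exp(t) und Einsetzen von t = log(3), finden wir s = 6.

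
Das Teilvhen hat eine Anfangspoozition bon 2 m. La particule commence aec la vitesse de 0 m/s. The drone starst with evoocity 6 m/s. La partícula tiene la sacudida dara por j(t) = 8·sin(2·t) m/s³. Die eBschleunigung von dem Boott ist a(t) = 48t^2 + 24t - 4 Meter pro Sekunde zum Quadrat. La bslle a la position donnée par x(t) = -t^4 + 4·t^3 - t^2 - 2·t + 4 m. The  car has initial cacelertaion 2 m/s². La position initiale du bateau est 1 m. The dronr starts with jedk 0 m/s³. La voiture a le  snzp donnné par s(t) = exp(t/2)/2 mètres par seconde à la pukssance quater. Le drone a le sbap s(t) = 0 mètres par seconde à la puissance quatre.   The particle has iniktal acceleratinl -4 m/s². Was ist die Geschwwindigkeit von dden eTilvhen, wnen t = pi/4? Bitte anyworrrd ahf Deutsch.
Ausgehend von dem Ruck j(t) = 8·sin(2·t), nehmen wir 2 Integrale. Die Stammfunktion von dem Ruck ist die Beschleunigung. Mit a(0) = -4 erhalten wir a(t) = -4·cos(2·t). Durch Integration von der Beschleunigung und Verwendung der Anfangsbedingung v(0) = 0, erhalten wir v(t) = -2·sin(2·t). Aus der Gleichung für die Geschwindigkeit v(t) = -2·sin(2·t), setzen wir t = pi/4 ein und erhalten v = -2.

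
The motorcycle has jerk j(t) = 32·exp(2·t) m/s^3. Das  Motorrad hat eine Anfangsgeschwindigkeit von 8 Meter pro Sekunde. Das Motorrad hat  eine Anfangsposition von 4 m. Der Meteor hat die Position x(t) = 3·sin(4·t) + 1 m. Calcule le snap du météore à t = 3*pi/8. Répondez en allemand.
Um dies zu lösen, müssen wir 4 Ableitungen unserer Gleichung für die Position x(t) = 3·sin(4·t) + 1 nehmen. Die Ableitung von der Position ergibt die Geschwindigkeit: v(t) = 12·cos(4·t). Die Ableitung von der Geschwindigkeit ergibt die Beschleunigung: a(t) = -48·sin(4·t). Die Ableitung von der Beschleunigung ergibt den Ruck: j(t) = -192·cos(4·t). Die Ableitung von dem Ruck ergibt den Snap: s(t) = 768·sin(4·t). Mit s(t) = 768·sin(4·t) und Einsetzen von t = 3*pi/8, finden wir s = -768.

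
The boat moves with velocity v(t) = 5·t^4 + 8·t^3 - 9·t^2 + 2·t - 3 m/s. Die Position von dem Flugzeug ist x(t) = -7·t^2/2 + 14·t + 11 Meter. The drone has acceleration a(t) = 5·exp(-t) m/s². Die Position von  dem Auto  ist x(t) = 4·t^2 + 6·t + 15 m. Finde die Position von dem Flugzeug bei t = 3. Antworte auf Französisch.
Nous avons la position x(t) = -7·t^2/2 + 14·t + 11. En substituant t = 3: x(3) = 43/2.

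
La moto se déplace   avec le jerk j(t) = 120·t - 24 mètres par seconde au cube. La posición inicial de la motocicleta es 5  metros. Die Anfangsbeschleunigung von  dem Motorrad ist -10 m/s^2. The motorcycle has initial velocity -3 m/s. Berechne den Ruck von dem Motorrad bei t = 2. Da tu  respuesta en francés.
En utilisant j(t) = 120·t - 24 et en substituant t = 2, nous trouvons j = 216.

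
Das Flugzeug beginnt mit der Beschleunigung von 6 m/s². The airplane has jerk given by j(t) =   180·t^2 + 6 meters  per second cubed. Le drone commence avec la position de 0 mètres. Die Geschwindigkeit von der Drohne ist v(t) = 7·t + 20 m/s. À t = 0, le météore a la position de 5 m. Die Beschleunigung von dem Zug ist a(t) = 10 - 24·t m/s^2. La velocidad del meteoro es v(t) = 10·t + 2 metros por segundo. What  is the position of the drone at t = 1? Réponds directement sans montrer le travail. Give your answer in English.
x(1) = 47/2.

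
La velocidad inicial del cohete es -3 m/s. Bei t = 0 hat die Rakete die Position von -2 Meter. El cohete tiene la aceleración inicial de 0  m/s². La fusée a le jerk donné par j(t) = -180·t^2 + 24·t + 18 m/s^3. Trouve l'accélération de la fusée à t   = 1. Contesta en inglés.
We need to integrate our jerk equation j(t) = -180·t^2 + 24·t + 18 1 time. The antiderivative of jerk is acceleration. Using a(0) = 0, we get a(t) = 6·t·(-10·t^2 + 2·t + 3). Using a(t) = 6·t·(-10·t^2 + 2·t + 3) and substituting t = 1, we find a = -30.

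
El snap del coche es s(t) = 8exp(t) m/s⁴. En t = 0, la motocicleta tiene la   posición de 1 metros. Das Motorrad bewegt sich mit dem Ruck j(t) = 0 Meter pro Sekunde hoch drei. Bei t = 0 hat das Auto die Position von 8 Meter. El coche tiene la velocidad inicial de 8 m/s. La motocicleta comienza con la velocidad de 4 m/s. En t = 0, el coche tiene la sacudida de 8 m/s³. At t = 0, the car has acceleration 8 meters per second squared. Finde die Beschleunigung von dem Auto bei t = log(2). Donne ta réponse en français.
Nous devons trouver la primitive de notre équation du snap s(t) = 8·exp(t) 2 fois. L'intégrale du snap est le jerk. En utilisant j(0) = 8, nous obtenons j(t) = 8·exp(t). La primitive du jerk, avec a(0) = 8, donne l'accélération: a(t) = 8·exp(t). De l'équation de l'accélération a(t) = 8·exp(t), nous substituons t = log(2) pour obtenir a = 16.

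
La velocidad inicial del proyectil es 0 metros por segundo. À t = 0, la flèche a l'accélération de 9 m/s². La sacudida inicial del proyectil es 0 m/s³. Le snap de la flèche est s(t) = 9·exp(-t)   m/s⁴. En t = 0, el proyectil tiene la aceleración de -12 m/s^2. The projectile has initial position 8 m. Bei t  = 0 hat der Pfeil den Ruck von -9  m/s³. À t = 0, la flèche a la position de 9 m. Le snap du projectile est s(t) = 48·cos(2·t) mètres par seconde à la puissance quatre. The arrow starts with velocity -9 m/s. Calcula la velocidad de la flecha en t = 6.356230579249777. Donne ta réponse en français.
En partant du snap s(t) = 9·exp(-t), nous prenons 3 intégrales. L'intégrale du snap, avec j(0) = -9, donne le jerk: j(t) = -9·exp(-t). En prenant ∫j(t)dt et en appliquant a(0) = 9, nous trouvons a(t) = 9·exp(-t). En intégrant l'accélération et en utilisant la condition initiale v(0) = -9, nous obtenons v(t) = -9·exp(-t). En utilisant v(t) = -9·exp(-t) et en substituant t = 6.356230579249777, nous trouvons v = -0.0156230795156295.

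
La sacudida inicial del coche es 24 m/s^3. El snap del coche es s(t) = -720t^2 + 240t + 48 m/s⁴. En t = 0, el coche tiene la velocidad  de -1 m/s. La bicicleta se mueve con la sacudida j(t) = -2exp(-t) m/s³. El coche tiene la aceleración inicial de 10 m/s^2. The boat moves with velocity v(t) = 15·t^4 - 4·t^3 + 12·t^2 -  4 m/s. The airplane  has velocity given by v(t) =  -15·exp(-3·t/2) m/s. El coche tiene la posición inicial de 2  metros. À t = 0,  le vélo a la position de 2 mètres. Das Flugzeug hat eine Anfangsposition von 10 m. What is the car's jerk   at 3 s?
We must find the integral of our snap equation s(t) = -720·t^2 + 240·t + 48 1 time. The antiderivative of snap is jerk. Using j(0) = 24, we get j(t) = -240·t^3 + 120·t^2 + 48·t + 24. From the given jerk equation j(t) = -240·t^3 + 120·t^2 + 48·t + 24, we substitute t = 3 to get j = -5232.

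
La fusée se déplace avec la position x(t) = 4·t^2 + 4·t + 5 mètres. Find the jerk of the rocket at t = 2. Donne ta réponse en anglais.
We must differentiate our position equation x(t) = 4·t^2 + 4·t + 5 3 times. Differentiating position, we get velocity: v(t) = 8·t + 4. Taking d/dt of v(t), we find a(t) = 8. The derivative of acceleration gives jerk: j(t) = 0. We have jerk j(t) = 0. Substituting t = 2: j(2) = 0.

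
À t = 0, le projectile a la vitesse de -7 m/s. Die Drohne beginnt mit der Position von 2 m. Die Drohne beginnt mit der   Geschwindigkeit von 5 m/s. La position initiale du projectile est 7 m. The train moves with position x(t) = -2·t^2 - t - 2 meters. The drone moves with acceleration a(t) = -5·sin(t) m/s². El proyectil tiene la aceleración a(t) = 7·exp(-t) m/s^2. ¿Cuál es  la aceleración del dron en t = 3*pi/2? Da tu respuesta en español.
Tenemos la aceleración a(t) = -5·sin(t). Sustituyendo t = 3*pi/2: a(3*pi/2) = 5.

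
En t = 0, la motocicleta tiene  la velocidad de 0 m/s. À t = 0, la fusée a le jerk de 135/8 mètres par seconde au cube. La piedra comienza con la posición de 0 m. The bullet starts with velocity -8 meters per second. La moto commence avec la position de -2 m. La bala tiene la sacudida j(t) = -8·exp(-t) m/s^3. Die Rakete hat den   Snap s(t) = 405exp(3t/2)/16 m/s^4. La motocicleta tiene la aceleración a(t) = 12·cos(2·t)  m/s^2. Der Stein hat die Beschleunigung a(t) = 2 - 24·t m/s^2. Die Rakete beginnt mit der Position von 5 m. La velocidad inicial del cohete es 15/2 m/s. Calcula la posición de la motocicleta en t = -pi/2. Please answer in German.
Wir müssen unsere Gleichung für die Beschleunigung a(t) = 12·cos(2·t) 2-mal integrieren. Durch Integration von der Beschleunigung und Verwendung der Anfangsbedingung v(0) = 0, erhalten wir v(t) = 6·sin(2·t). Mit ∫v(t)dt und Anwendung von x(0) = -2, finden wir x(t) = 1 - 3·cos(2·t). Mit x(t) = 1 - 3·cos(2·t) und Einsetzen von t = -pi/2, finden wir x = 4.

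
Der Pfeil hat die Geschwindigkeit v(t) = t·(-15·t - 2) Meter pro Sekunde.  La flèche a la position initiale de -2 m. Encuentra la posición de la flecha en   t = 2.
Para resolver esto, necesitamos tomar 1 integral de nuestra ecuación de la velocidad v(t) = t·(-15·t - 2). Integrando la velocidad y usando la condición inicial x(0) = -2, obtenemos x(t) = -5·t^3 - t^2 - 2. Tenemos la posición x(t) = -5·t^3 - t^2 - 2. Sustituyendo t = 2: x(2) = -46.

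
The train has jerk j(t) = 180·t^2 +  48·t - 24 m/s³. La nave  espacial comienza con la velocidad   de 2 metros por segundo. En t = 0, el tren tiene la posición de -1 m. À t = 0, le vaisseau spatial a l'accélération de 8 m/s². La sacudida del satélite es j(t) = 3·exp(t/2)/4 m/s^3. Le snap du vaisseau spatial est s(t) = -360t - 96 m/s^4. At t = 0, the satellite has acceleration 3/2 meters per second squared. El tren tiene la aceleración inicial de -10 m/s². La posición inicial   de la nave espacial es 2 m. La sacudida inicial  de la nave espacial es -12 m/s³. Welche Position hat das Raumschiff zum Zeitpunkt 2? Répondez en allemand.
Um dies zu lösen, müssen wir 4 Stammfunktionen unserer Gleichung für den Snap s(t) = -360·t - 96 finden. Das Integral von dem Snap, mit j(0) = -12, ergibt den Ruck: j(t) = -180·t^2 - 96·t - 12. Das Integral von dem Ruck, mit a(0) = 8, ergibt die Beschleunigung: a(t) = -60·t^3 - 48·t^2 - 12·t + 8. Mit ∫a(t)dt und Anwendung von v(0) = 2, finden wir v(t) = -15·t^4 - 16·t^3 - 6·t^2 + 8·t + 2. Mit ∫v(t)dt und Anwendung von x(0) = 2, finden wir x(t) = -3·t^5 - 4·t^4 - 2·t^3 + 4·t^2 + 2·t + 2. Aus der Gleichung für die Position x(t) = -3·t^5 - 4·t^4 - 2·t^3 + 4·t^2 + 2·t + 2, setzen wir t = 2 ein und erhalten x = -154.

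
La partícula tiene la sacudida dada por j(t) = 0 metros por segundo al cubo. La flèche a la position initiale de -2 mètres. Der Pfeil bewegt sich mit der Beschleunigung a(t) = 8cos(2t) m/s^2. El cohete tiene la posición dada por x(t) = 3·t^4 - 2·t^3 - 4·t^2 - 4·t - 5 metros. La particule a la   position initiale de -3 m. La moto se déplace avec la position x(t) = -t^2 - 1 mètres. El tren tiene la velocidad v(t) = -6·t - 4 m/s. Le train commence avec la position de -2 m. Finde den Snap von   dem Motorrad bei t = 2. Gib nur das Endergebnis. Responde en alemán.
Bei t = 2, s = 0.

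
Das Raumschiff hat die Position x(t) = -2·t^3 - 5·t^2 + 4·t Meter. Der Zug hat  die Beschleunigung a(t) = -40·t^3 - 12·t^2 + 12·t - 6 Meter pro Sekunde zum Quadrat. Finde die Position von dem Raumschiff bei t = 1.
Wir haben die Position x(t) = -2·t^3 - 5·t^2 + 4·t. Durch Einsetzen von t = 1: x(1) = -3.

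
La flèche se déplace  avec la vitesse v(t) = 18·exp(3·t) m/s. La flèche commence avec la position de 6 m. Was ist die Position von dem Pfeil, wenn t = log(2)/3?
Wir müssen unsere Gleichung für die Geschwindigkeit v(t) = 18·exp(3·t) 1-mal integrieren. Durch Integration von der Geschwindigkeit und Verwendung der Anfangsbedingung x(0) = 6, erhalten wir x(t) = 6·exp(3·t). Wir haben die Position x(t) = 6·exp(3·t). Durch Einsetzen von t = log(2)/3: x(log(2)/3) = 12.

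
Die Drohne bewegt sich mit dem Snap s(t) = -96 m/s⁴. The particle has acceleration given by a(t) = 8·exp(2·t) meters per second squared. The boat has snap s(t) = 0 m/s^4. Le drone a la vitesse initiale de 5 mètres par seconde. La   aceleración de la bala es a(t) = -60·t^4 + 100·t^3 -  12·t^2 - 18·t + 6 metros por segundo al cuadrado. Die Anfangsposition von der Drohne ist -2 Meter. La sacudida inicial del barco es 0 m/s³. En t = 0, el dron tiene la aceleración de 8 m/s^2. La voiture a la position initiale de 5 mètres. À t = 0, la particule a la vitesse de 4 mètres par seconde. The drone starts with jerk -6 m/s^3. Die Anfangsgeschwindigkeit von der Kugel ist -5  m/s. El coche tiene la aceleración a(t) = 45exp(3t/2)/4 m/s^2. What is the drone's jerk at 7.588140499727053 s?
We need to integrate our snap equation s(t) = -96 1 time. Taking ∫s(t)dt and applying j(0) = -6, we find j(t) = -96·t - 6. Using j(t) = -96·t - 6 and substituting t = 7.588140499727053, we find j = -734.461487973797.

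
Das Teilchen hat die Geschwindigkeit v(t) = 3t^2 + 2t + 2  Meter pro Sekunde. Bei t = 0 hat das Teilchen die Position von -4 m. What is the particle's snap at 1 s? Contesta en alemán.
Wir müssen unsere Gleichung für die Geschwindigkeit v(t) = 3·t^2 + 2·t + 2 3-mal ableiten. Mit d/dt von v(t) finden wir a(t) = 6·t + 2. Durch Ableiten von der Beschleunigung erhalten wir den Ruck: j(t) = 6. Die Ableitung von dem Ruck ergibt den Snap: s(t) = 0. Mit s(t) = 0 und Einsetzen von t = 1, finden wir s = 0.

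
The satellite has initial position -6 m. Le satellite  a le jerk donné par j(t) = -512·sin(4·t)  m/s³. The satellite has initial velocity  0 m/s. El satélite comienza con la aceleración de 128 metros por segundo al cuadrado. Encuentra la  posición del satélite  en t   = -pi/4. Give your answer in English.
We must find the antiderivative of our jerk equation j(t) = -512·sin(4·t) 3 times. The antiderivative of jerk is acceleration. Using a(0) = 128, we get a(t) = 128·cos(4·t). The integral of acceleration, with v(0) = 0, gives velocity: v(t) = 32·sin(4·t). Integrating velocity and using the initial condition x(0) = -6, we get x(t) = 2 - 8·cos(4·t). Using x(t) = 2 - 8·cos(4·t) and substituting t = -pi/4, we find x = 10.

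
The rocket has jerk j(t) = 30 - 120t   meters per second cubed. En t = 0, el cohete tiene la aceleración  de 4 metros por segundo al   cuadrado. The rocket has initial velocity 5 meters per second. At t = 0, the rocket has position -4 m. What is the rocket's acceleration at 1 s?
Starting from jerk j(t) = 30 - 120·t, we take 1 antiderivative. Finding the antiderivative of j(t) and using a(0) = 4: a(t) = -60·t^2 + 30·t + 4. From the given acceleration equation a(t) = -60·t^2 + 30·t + 4, we substitute t = 1 to get a = -26.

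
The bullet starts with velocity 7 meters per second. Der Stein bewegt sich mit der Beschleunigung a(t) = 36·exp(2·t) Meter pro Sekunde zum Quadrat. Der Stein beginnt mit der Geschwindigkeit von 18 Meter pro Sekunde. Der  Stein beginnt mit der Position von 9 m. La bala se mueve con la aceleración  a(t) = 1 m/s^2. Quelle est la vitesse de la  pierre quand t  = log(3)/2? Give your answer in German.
Wir müssen das Integral unserer Gleichung für die Beschleunigung a(t) = 36·exp(2·t) 1-mal finden. Mit ∫a(t)dt und Anwendung von v(0) = 18, finden wir v(t) = 18·exp(2·t). Aus der Gleichung für die Geschwindigkeit v(t) = 18·exp(2·t), setzen wir t = log(3)/2 ein und erhalten v = 54.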